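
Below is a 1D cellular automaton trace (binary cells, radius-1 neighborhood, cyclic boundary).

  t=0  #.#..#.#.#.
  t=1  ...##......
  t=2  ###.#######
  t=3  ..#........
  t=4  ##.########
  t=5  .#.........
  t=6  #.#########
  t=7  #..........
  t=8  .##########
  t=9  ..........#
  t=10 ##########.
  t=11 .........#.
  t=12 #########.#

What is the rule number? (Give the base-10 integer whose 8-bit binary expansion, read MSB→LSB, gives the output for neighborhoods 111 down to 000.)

83

  ###|.  b7=0 t=2,i=0
  ##.|#  b6=1 t=1,i=4
  #.#|.  b5=0 t=0,i=1
  #..|#  b4=1 t=0,i=3
  .##|.  b3=0 t=1,i=3
  .#.|.  b2=0 t=0,i=0
  ..#|#  b1=1 t=0,i=4
  ...|#  b0=1 t=1,i=0
  bits 01010011 = 83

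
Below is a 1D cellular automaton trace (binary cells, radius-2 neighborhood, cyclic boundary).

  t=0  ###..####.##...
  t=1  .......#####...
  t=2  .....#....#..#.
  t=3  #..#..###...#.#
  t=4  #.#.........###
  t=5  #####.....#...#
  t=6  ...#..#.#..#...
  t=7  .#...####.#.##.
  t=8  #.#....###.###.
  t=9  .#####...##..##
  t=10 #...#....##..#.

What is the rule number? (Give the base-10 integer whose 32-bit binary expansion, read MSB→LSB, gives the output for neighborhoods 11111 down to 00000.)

  nb #####: next=.  (t=1,i=9, bit31=0)
  nb ####.: next=#  (t=0,i=7, bit30=1)
  nb ###.#: next=#  (t=0,i=8, bit29=1)
  nb ###..: next=.  (t=0,i=2, bit28=0)
  nb ##.##: next=#  (t=0,i=9, bit27=1)
  nb ##.#.: next=#  (t=4,i=1, bit26=1)
  nb ##..#: next=.  (t=0,i=3, bit25=0)
  nb ##...: next=.  (t=0,i=12, bit24=0)
  nb #.###: next=.  (t=8,i=11, bit23=0)
  nb #.##.: next=#  (t=0,i=10, bit22=1)
  nb #.#.#: next=.  (t=7,i=10, bit21=0)
  nb #.#..: next=#  (t=4,i=2, bit20=1)
  nb #..##: next=.  (t=0,i=4, bit19=0)
  nb #..#.: next=#  (t=2,i=12, bit18=1)
  nb #...#: next=.  (t=0,i=13, bit17=0)
  nb #....: next=#  (t=1,i=13, bit16=1)
  nb .####: next=.  (t=0,i=6, bit15=0)
  nb .###.: next=.  (t=0,i=1, bit14=0)
  nb .##.#: next=.  (t=9,i=14, bit13=0)
  nb .##..: next=#  (t=0,i=11, bit12=1)
  nb .#.##: next=#  (t=3,i=13, bit11=1)
  nb .#.#.: next=#  (t=6,i=7, bit10=1)
  nb .#..#: next=.  (t=2,i=11, bit9=0)
  nb .#...: next=#  (t=2,i=6, bit8=1)
  nb ..###: next=.  (t=0,i=0, bit7=0)
  nb ..##.: next=#  (t=9,i=9, bit6=1)
  nb ..#.#: next=#  (t=3,i=12, bit5=1)
  nb ..#..: next=.  (t=2,i=5, bit4=0)
  nb ...##: next=.  (t=0,i=14, bit3=0)
  nb ...#.: next=.  (t=2,i=4, bit2=0)
  nb ....#: next=#  (t=1,i=5, bit1=1)
  nb .....: next=.  (t=1,i=0, bit0=0)
  bits 01101100010101010001110101100010 = 1817517410

1817517410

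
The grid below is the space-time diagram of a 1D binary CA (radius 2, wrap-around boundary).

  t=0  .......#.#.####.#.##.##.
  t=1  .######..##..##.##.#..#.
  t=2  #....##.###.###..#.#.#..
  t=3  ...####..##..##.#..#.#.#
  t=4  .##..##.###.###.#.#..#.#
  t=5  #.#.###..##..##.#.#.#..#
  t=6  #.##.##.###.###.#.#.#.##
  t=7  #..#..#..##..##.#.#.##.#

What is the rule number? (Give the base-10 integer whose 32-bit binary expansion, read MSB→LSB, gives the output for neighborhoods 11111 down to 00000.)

1883142223

  ##### -> .   bit 31 = 0  t=1,i=3
  ####. -> #   bit 30 = 1  t=0,i=13
  ###.# -> #   bit 29 = 1  t=0,i=14
  ###.. -> #   bit 28 = 1  t=1,i=6
  ##.## -> .   bit 27 = 0  t=0,i=20
  ##.#. -> .   bit 26 = 0  t=0,i=15
  ##..# -> .   bit 25 = 0  t=1,i=7
  ##... -> .   bit 24 = 0  t=0,i=23
  #.### -> .   bit 23 = 0  t=0,i=11
  #.##. -> .   bit 22 = 0  t=0,i=18
  #.#.# -> #   bit 21 = 1  t=0,i=9
  #.#.. -> #   bit 20 = 1  t=1,i=19
  #..## -> #   bit 19 = 1  t=1,i=0
  #..#. -> #   bit 18 = 1  t=1,i=21
  #...# -> #   bit 17 = 1  t=3,i=1
  #.... -> .   bit 16 = 0  t=0,i=0
  .#### -> .   bit 15 = 0  t=0,i=12
  .###. -> #   bit 14 = 1  t=2,i=9
  .##.# -> #   bit 13 = 1  t=0,i=19
  .##.. -> #   bit 12 = 1  t=0,i=22
  .#.## -> #   bit 11 = 1  t=0,i=10
  .#.#. -> .   bit 10 = 0  t=0,i=8
  .#..# -> .   bit 9 = 0  t=1,i=20
  .#... -> .   bit 8 = 0  t=2,i=1
  ..### -> .   bit 7 = 0  t=1,i=1
  ..##. -> #   bit 6 = 1  t=1,i=9
  ..#.# -> .   bit 5 = 0  t=0,i=7
  ..#.. -> .   bit 4 = 0  t=1,i=22
  ...## -> #   bit 3 = 1  t=2,i=4
  ...#. -> #   bit 2 = 1  t=0,i=6
  ....# -> #   bit 1 = 1  t=0,i=5
  ..... -> #   bit 0 = 1  t=0,i=1
  bits 01110000001111100111100001001111 = 1883142223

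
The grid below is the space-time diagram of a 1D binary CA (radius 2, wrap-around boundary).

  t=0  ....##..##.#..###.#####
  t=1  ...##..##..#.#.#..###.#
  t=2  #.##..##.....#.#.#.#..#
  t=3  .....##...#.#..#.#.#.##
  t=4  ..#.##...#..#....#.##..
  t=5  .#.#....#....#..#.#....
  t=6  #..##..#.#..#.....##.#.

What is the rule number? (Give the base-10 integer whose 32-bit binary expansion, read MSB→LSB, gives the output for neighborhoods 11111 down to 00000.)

2428029261

  ##### -> #   bit 31 = 1  t=0,i=20
  ####. -> .   bit 30 = 0  t=0,i=21
  ###.# -> .   bit 29 = 0  t=0,i=16
  ###.. -> #   bit 28 = 1  t=0,i=22
  ##.## -> .   bit 27 = 0  t=0,i=17
  ##.#. -> .   bit 26 = 0  t=0,i=10
  ##..# -> .   bit 25 = 0  t=0,i=6
  ##... -> .   bit 24 = 0  t=0,i=0
  #.### -> #   bit 23 = 1  t=0,i=18
  #.##. -> .   bit 22 = 0  t=2,i=2
  #.#.# -> #   bit 21 = 1  t=1,i=13
  #.#.. -> #   bit 20 = 1  t=0,i=11
  #..## -> #   bit 19 = 1  t=0,i=7
  #..#. -> .   bit 18 = 0  t=1,i=10
  #...# -> .   bit 17 = 0  t=1,i=1
  #.... -> .   bit 16 = 0  t=0,i=1
  .#### -> #   bit 15 = 1  t=0,i=19
  .###. -> #   bit 14 = 1  t=0,i=15
  .##.# -> .   bit 13 = 0  t=0,i=9
  .##.. -> .   bit 12 = 0  t=0,i=5
  .#.## -> #   bit 11 = 1  t=3,i=20
  .#.#. -> .   bit 10 = 0  t=1,i=12
  .#..# -> .   bit 9 = 0  t=0,i=12
  .#... -> #   bit 8 = 1  t=1,i=0
  ..### -> .   bit 7 = 0  t=0,i=14
  ..##. -> #   bit 6 = 1  t=0,i=4
  ..#.# -> .   bit 5 = 0  t=1,i=11
  ..#.. -> .   bit 4 = 0  t=4,i=9
  ...## -> #   bit 3 = 1  t=0,i=3
  ...#. -> #   bit 2 = 1  t=2,i=12
  ....# -> .   bit 1 = 0  t=0,i=2
  ..... -> #   bit 0 = 1  t=2,i=10
  bits 10010000101110001100100101001101 = 2428029261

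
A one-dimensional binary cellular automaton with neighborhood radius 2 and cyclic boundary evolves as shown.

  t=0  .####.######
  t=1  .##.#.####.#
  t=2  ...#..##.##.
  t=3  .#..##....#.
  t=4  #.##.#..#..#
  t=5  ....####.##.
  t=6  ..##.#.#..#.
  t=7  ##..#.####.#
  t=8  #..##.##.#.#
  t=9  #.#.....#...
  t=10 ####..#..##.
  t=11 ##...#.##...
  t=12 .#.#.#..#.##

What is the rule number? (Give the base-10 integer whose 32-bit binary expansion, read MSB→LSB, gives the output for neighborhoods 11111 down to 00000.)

  #####|#  b31=1 t=0,i=8
  ####.|.  b30=0 t=0,i=3
  ###.#|#  b29=1 t=0,i=4
  ###..|.  b28=0 t=7,i=1
  ##.##|.  b27=0 t=0,i=0
  ##.#.|#  b26=1 t=1,i=3
  ##..#|.  b25=0 t=7,i=2
  ##...|.  b24=0 t=2,i=11
  #.###|#  b23=1 t=0,i=1
  #.##.|.  b22=0 t=1,i=1
  #.#.#|.  b21=0 t=1,i=4
  #.#..|#  b20=1 t=4,i=5
  #..##|#  b19=1 t=2,i=5
  #..#.|#  b18=1 t=3,i=0
  #...#|#  b17=1 t=6,i=0
  #....|.  b16=0 t=2,i=0
  .####|#  b15=1 t=0,i=2
  .###.|#  b14=1 t=7,i=0
  .##.#|.  b13=0 t=1,i=2
  .##..|#  b12=1 t=2,i=10
  .#.##|.  b11=0 t=1,i=0
  .#.#.|#  b10=1 t=6,i=6
  .#..#|#  b9=1 t=2,i=4
  .#...|#  b8=1 t=6,i=11
  ..###|.  b7=0 t=5,i=4
  ..##.|.  b6=0 t=2,i=6
  ..#.#|#  b5=1 t=7,i=4
  ..#..|.  b4=0 t=2,i=3
  ...##|#  b3=1 t=5,i=3
  ...#.|.  b2=0 t=2,i=2
  ....#|#  b1=1 t=2,i=1
  .....|.  b0=0 t=5,i=1
  bits 10100100100111101101011100101010 = 2761873194

2761873194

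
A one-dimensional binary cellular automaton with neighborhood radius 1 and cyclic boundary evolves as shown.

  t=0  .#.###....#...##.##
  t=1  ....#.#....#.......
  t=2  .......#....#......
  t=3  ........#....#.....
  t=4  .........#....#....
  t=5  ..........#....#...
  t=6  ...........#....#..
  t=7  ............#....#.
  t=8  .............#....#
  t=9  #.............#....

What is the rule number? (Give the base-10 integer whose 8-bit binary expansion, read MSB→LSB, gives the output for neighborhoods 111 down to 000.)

  ### -> #   bit 7 = 1  t=0,i=4
  ##. -> .   bit 6 = 0  t=0,i=5
  #.# -> .   bit 5 = 0  t=0,i=0
  #.. -> #   bit 4 = 1  t=0,i=6
  .## -> .   bit 3 = 0  t=0,i=3
  .#. -> .   bit 2 = 0  t=0,i=1
  ..# -> .   bit 1 = 0  t=0,i=9
  ... -> .   bit 0 = 0  t=0,i=7
  bits 10010000 = 144

144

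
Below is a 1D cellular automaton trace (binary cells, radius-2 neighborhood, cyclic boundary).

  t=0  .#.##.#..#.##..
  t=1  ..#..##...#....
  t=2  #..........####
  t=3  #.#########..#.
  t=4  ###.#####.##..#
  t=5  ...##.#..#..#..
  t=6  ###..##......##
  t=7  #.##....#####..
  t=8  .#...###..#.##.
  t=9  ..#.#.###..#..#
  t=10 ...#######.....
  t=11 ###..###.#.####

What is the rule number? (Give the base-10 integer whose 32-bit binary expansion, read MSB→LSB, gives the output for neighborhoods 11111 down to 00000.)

2662419723

  ##### -> #   bit 31 = 1  t=2,i=13
  ####. -> .   bit 30 = 0  t=2,i=14
  ###.# -> .   bit 29 = 0  t=4,i=2
  ###.. -> #   bit 28 = 1  t=2,i=0
  ##.## -> #   bit 27 = 1  t=4,i=3
  ##.#. -> #   bit 26 = 1  t=0,i=5
  ##..# -> #   bit 25 = 1  t=3,i=11
  ##... -> .   bit 24 = 0  t=0,i=13
  #.### -> #   bit 23 = 1  t=3,i=2
  #.##. -> .   bit 22 = 0  t=0,i=3
  #.#.# -> #   bit 21 = 1  t=3,i=0
  #.#.. -> #   bit 20 = 1  t=0,i=6
  #..## -> .   bit 19 = 0  t=1,i=4
  #..#. -> .   bit 18 = 0  t=0,i=8
  #...# -> .   bit 17 = 0  t=0,i=14
  #.... -> #   bit 16 = 1  t=1,i=12
  .#### -> .   bit 15 = 0  t=2,i=12
  .###. -> #   bit 14 = 1  t=8,i=6
  .##.# -> .   bit 13 = 0  t=0,i=4
  .##.. -> .   bit 12 = 0  t=0,i=12
  .#.## -> #   bit 11 = 1  t=0,i=2
  .#.#. -> #   bit 10 = 1  t=3,i=14
  .#..# -> .   bit 9 = 0  t=0,i=7
  .#... -> #   bit 8 = 1  t=1,i=11
  ..### -> .   bit 7 = 0  t=2,i=11
  ..##. -> .   bit 6 = 0  t=1,i=5
  ..#.# -> .   bit 5 = 0  t=0,i=1
  ..#.. -> .   bit 4 = 0  t=1,i=2
  ...## -> #   bit 3 = 1  t=2,i=10
  ...#. -> .   bit 2 = 0  t=0,i=0
  ....# -> #   bit 1 = 1  t=1,i=0
  ..... -> #   bit 0 = 1  t=1,i=13
  bits 10011110101100010100110100001011 = 2662419723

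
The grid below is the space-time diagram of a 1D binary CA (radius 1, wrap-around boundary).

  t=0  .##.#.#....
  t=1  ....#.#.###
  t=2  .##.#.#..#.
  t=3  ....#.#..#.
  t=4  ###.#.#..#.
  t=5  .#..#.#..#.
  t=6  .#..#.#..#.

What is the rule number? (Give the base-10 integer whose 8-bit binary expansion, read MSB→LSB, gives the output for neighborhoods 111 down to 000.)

  nb ###: next=#  (t=1,i=9, bit7=1)
  nb ##.: next=.  (t=0,i=2, bit6=0)
  nb #.#: next=.  (t=0,i=3, bit5=0)
  nb #..: next=.  (t=0,i=7, bit4=0)
  nb .##: next=.  (t=0,i=1, bit3=0)
  nb .#.: next=#  (t=0,i=4, bit2=1)
  nb ..#: next=.  (t=0,i=0, bit1=0)
  nb ...: next=#  (t=0,i=8, bit0=1)
  bits 10000101 = 133

133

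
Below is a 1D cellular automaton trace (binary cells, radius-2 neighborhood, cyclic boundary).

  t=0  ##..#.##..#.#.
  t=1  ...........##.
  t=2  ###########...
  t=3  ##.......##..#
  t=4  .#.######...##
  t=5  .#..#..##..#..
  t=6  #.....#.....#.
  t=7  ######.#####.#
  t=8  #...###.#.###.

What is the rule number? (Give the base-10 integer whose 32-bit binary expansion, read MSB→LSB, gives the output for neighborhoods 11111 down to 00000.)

  ##### -> .   bit 31 = 0  t=2,i=2
  ####. -> #   bit 30 = 1  t=2,i=9
  ###.# -> #   bit 29 = 1  t=7,i=5
  ###.. -> #   bit 28 = 1  t=2,i=10
  ##.## -> #   bit 27 = 1  t=7,i=6
  ##.#. -> .   bit 26 = 0  t=4,i=0
  ##..# -> .   bit 25 = 0  t=0,i=2
  ##... -> .   bit 24 = 0  t=1,i=13
  #.### -> .   bit 23 = 0  t=4,i=3
  #.##. -> .   bit 22 = 0  t=0,i=0
  #.#.# -> #   bit 21 = 1  t=0,i=12
  #.#.. -> #   bit 20 = 1  t=6,i=0
  #..## -> #   bit 19 = 1  t=3,i=12
  #..#. -> .   bit 18 = 0  t=0,i=3
  #...# -> .   bit 17 = 0  t=2,i=12
  #.... -> #   bit 16 = 1  t=1,i=0
  .#### -> #   bit 15 = 1  t=2,i=1
  .###. -> .   bit 14 = 0  t=3,i=0
  .##.# -> .   bit 13 = 0  t=4,i=13
  .##.. -> .   bit 12 = 0  t=0,i=1
  .#.## -> .   bit 11 = 0  t=0,i=5
  .#.#. -> #   bit 10 = 1  t=0,i=11
  .#..# -> .   bit 9 = 0  t=5,i=2
  .#... -> #   bit 8 = 1  t=5,i=12
  ..### -> #   bit 7 = 1  t=2,i=0
  ..##. -> .   bit 6 = 0  t=1,i=11
  ..#.# -> .   bit 5 = 0  t=0,i=4
  ..#.. -> .   bit 4 = 0  t=5,i=1
  ...## -> #   bit 3 = 1  t=1,i=10
  ...#. -> #   bit 2 = 1  t=5,i=0
  ....# -> #   bit 1 = 1  t=1,i=9
  ..... -> #   bit 0 = 1  t=1,i=1
  bits 01111000001110011000010110001111 = 2017035663

2017035663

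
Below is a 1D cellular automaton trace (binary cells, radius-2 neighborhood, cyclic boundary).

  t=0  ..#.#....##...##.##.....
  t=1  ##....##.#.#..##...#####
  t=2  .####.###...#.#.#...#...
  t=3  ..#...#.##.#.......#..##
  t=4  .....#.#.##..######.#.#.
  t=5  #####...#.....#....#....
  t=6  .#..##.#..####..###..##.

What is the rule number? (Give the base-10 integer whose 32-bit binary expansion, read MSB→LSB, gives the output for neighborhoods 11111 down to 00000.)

360819271

  nb #####: next=.  (t=1,i=21, bit31=0)
  nb ####.: next=.  (t=1,i=0, bit30=0)
  nb ###.#: next=.  (t=2,i=4, bit29=0)
  nb ###..: next=#  (t=1,i=1, bit28=1)
  nb ##.##: next=.  (t=0,i=16, bit27=0)
  nb ##.#.: next=#  (t=1,i=8, bit26=1)
  nb ##..#: next=.  (t=3,i=0, bit25=0)
  nb ##...: next=#  (t=0,i=11, bit24=1)
  nb #.###: next=#  (t=2,i=6, bit23=1)
  nb #.##.: next=.  (t=0,i=17, bit22=0)
  nb #.#.#: next=.  (t=1,i=9, bit21=0)
  nb #.#..: next=.  (t=0,i=4, bit20=0)
  nb #..##: next=.  (t=1,i=13, bit19=0)
  nb #..#.: next=.  (t=3,i=1, bit18=0)
  nb #...#: next=.  (t=0,i=12, bit17=0)
  nb #....: next=#  (t=0,i=6, bit16=1)
  nb .####: next=#  (t=1,i=20, bit15=1)
  nb .###.: next=.  (t=2,i=7, bit14=0)
  nb .##.#: next=#  (t=0,i=15, bit13=1)
  nb .##..: next=.  (t=0,i=10, bit12=0)
  nb .#.##: next=#  (t=3,i=7, bit11=1)
  nb .#.#.: next=.  (t=0,i=3, bit10=0)
  nb .#..#: next=#  (t=1,i=12, bit9=1)
  nb .#...: next=.  (t=0,i=5, bit8=0)
  nb ..###: next=.  (t=1,i=19, bit7=0)
  nb ..##.: next=#  (t=0,i=9, bit6=1)
  nb ..#.#: next=.  (t=0,i=2, bit5=0)
  nb ..#..: next=.  (t=2,i=20, bit4=0)
  nb ...##: next=.  (t=0,i=8, bit3=0)
  nb ...#.: next=#  (t=0,i=1, bit2=1)
  nb ....#: next=#  (t=0,i=0, bit1=1)
  nb .....: next=#  (t=0,i=21, bit0=1)
  bits 00010101100000011010101001000111 = 360819271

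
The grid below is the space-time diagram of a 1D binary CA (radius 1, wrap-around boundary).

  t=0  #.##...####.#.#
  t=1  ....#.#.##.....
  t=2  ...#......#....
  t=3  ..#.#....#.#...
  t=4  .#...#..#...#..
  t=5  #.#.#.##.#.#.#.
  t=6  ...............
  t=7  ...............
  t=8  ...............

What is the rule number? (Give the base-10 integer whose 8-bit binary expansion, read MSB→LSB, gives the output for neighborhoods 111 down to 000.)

146

  ###|#  b7=1 t=0,i=8
  ##.|.  b6=0 t=0,i=0
  #.#|.  b5=0 t=0,i=1
  #..|#  b4=1 t=0,i=4
  .##|.  b3=0 t=0,i=2
  .#.|.  b2=0 t=0,i=12
  ..#|#  b1=1 t=0,i=6
  ...|.  b0=0 t=0,i=5
  bits 10010010 = 146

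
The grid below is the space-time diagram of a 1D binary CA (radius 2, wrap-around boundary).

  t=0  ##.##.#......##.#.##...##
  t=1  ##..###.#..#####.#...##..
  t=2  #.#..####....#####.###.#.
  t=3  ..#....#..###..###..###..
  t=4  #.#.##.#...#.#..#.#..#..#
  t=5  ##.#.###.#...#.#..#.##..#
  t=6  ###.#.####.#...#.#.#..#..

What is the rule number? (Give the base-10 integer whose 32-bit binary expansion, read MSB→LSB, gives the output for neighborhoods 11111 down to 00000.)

  ##### -> #   bit 31 = 1  t=1,i=13
  ####. -> #   bit 30 = 1  t=0,i=0
  ###.# -> #   bit 29 = 1  t=0,i=1
  ###.. -> .   bit 28 = 0  t=2,i=8
  ##.## -> .   bit 27 = 0  t=0,i=2
  ##.#. -> #   bit 26 = 1  t=0,i=5
  ##..# -> #   bit 25 = 1  t=1,i=2
  ##... -> .   bit 24 = 0  t=0,i=20
  #.### -> .   bit 23 = 0  t=2,i=19
  #.##. -> .   bit 22 = 0  t=0,i=3
  #.#.# -> .   bit 21 = 0  t=0,i=16
  #.#.. -> #   bit 20 = 1  t=0,i=6
  #..## -> .   bit 19 = 0  t=1,i=3
  #..#. -> #   bit 18 = 1  t=4,i=15
  #...# -> #   bit 17 = 1  t=0,i=21
  #.... -> #   bit 16 = 1  t=0,i=8
  .#### -> .   bit 15 = 0  t=0,i=24
  .###. -> #   bit 14 = 1  t=1,i=5
  .##.# -> #   bit 13 = 1  t=0,i=4
  .##.. -> .   bit 12 = 0  t=0,i=19
  .#.## -> #   bit 11 = 1  t=0,i=17
  .#.#. -> .   bit 10 = 0  t=2,i=1
  .#..# -> .   bit 9 = 0  t=1,i=9
  .#... -> .   bit 8 = 0  t=0,i=7
  ..### -> .   bit 7 = 0  t=0,i=23
  ..##. -> #   bit 6 = 1  t=0,i=13
  ..#.# -> .   bit 5 = 0  t=4,i=11
  ..#.. -> #   bit 4 = 1  t=3,i=2
  ...## -> #   bit 3 = 1  t=0,i=12
  ...#. -> .   bit 2 = 0  t=3,i=1
  ....# -> #   bit 1 = 1  t=0,i=11
  ..... -> .   bit 0 = 0  t=0,i=9
  bits 11100110000101110110100001011010 = 3860293722

3860293722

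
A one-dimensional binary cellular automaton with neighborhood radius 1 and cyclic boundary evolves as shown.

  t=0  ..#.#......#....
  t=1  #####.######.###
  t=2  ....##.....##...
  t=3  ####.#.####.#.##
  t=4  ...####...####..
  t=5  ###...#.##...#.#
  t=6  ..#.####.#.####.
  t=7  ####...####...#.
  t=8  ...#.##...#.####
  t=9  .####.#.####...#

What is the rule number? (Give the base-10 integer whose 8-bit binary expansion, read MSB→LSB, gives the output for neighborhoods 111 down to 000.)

103

  [7] ### => .  t=1,i=0
  [6] ##. => #  t=1,i=4
  [5] #.# => #  t=0,i=3
  [4] #.. => .  t=0,i=5
  [3] .## => .  t=1,i=6
  [2] .#. => #  t=0,i=2
  [1] ..# => #  t=0,i=1
  [0] ... => #  t=0,i=0
  bits 01100111 = 103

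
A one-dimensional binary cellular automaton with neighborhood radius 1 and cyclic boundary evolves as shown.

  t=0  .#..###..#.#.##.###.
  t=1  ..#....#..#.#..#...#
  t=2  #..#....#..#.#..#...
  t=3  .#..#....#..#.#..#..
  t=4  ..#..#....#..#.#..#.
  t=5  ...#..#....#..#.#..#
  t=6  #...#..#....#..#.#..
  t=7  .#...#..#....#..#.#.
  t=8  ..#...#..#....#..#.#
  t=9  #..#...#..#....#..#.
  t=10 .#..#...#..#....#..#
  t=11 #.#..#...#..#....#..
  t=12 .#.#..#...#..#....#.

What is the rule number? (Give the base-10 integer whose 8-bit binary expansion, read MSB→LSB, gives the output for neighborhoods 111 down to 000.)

48

  nb ###: next=.  (t=0,i=5, bit7=0)
  nb ##.: next=.  (t=0,i=6, bit6=0)
  nb #.#: next=#  (t=0,i=10, bit5=1)
  nb #..: next=#  (t=0,i=2, bit4=1)
  nb .##: next=.  (t=0,i=4, bit3=0)
  nb .#.: next=.  (t=0,i=1, bit2=0)
  nb ..#: next=.  (t=0,i=0, bit1=0)
  nb ...: next=.  (t=1,i=4, bit0=0)
  bits 00110000 = 48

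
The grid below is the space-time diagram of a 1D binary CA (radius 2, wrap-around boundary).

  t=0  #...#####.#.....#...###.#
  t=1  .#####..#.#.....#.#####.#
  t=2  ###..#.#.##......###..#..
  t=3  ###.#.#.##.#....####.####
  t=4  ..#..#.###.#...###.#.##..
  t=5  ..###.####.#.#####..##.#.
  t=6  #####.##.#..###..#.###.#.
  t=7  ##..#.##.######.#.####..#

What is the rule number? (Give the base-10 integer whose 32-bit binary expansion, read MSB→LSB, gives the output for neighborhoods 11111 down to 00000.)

  #####|.  b31=0 t=0,i=6
  ####.|.  b30=0 t=0,i=7
  ###.#|#  b29=1 t=0,i=8
  ###..|#  b28=1 t=1,i=5
  ##.##|.  b27=0 t=0,i=23
  ##.#.|.  b26=0 t=0,i=9
  ##..#|.  b25=0 t=1,i=6
  ##...|#  b24=1 t=0,i=1
  #.###|#  b23=1 t=1,i=1
  #.##.|#  b22=1 t=0,i=24
  #.#.#|.  b21=0 t=1,i=24
  #.#..|#  b20=1 t=0,i=10
  #..##|#  b19=1 t=2,i=24
  #..#.|#  b18=1 t=1,i=7
  #...#|#  b17=1 t=0,i=2
  #....|.  b16=0 t=0,i=12
  .####|#  b15=1 t=0,i=5
  .###.|#  b14=1 t=0,i=21
  .##.#|#  b13=1 t=3,i=9
  .##..|.  b12=0 t=0,i=0
  .#.##|#  b11=1 t=1,i=0
  .#.#.|#  b10=1 t=1,i=9
  .#..#|#  b9=1 t=2,i=23
  .#...|.  b8=0 t=0,i=11
  ..###|#  b7=1 t=0,i=4
  ..##.|#  b6=1 t=5,i=20
  ..#.#|.  b5=0 t=1,i=8
  ..#..|#  b4=1 t=0,i=16
  ...##|#  b3=1 t=0,i=3
  ...#.|.  b2=0 t=0,i=15
  ....#|.  b1=0 t=0,i=14
  .....|.  b0=0 t=0,i=13
  bits 00110001110111101110111011011000 = 836693720

836693720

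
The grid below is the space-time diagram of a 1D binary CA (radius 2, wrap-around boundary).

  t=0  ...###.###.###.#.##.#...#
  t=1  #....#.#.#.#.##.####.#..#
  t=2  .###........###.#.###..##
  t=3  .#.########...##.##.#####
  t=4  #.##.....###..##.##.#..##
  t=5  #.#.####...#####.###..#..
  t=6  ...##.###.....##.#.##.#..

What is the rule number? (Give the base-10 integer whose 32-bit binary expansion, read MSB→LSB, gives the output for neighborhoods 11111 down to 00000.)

2009672019

  ##### -> .   bit 31 = 0  t=3,i=5
  ####. -> #   bit 30 = 1  t=1,i=18
  ###.# -> #   bit 29 = 1  t=0,i=5
  ###.. -> #   bit 28 = 1  t=2,i=3
  ##.## -> .   bit 27 = 0  t=0,i=6
  ##.#. -> #   bit 26 = 1  t=0,i=14
  ##..# -> #   bit 25 = 1  t=2,i=21
  ##... -> #   bit 24 = 1  t=1,i=1
  #.### -> #   bit 23 = 1  t=0,i=7
  #.##. -> #   bit 22 = 1  t=0,i=17
  #.#.# -> .   bit 21 = 0  t=0,i=15
  #.#.. -> .   bit 20 = 0  t=0,i=20
  #..## -> #   bit 19 = 1  t=1,i=23
  #..#. -> .   bit 18 = 0  t=5,i=21
  #...# -> .   bit 17 = 0  t=0,i=1
  #.... -> #   bit 16 = 1  t=1,i=2
  .#### -> .   bit 15 = 0  t=1,i=17
  .###. -> .   bit 14 = 0  t=0,i=4
  .##.# -> #   bit 13 = 1  t=0,i=18
  .##.. -> .   bit 12 = 0  t=1,i=0
  .#.## -> #   bit 11 = 1  t=0,i=16
  .#.#. -> .   bit 10 = 0  t=1,i=6
  .#..# -> .   bit 9 = 0  t=1,i=22
  .#... -> #   bit 8 = 1  t=0,i=0
  ..### -> .   bit 7 = 0  t=0,i=3
  ..##. -> #   bit 6 = 1  t=1,i=24
  ..#.# -> .   bit 5 = 0  t=1,i=5
  ..#.. -> #   bit 4 = 1  t=0,i=24
  ...## -> .   bit 3 = 0  t=0,i=2
  ...#. -> .   bit 2 = 0  t=0,i=23
  ....# -> #   bit 1 = 1  t=1,i=3
  ..... -> #   bit 0 = 1  t=2,i=6
  bits 01110111110010010010100101010011 = 2009672019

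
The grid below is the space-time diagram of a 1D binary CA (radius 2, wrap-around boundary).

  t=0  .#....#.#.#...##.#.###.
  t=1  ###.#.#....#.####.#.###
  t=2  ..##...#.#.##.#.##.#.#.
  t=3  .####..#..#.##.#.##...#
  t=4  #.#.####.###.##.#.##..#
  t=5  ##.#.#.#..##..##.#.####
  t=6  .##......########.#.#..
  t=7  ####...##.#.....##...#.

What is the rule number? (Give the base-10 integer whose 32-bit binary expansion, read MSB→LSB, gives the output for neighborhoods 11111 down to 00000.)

923597178

  #####|.  b31=0 t=1,i=0
  ####.|.  b30=0 t=1,i=1
  ###.#|#  b29=1 t=1,i=2
  ###..|#  b28=1 t=0,i=21
  ##.##|.  b27=0 t=4,i=8
  ##.#.|#  b26=1 t=0,i=16
  ##..#|#  b25=1 t=0,i=22
  ##...|#  b24=1 t=2,i=4
  #.###|.  b23=0 t=0,i=19
  #.##.|.  b22=0 t=2,i=11
  #.#.#|.  b21=0 t=0,i=8
  #.#..|.  b20=0 t=0,i=10
  #..##|#  b19=1 t=4,i=21
  #..#.|#  b18=1 t=0,i=0
  #...#|.  b17=0 t=0,i=12
  #....|.  b16=0 t=0,i=3
  .####|#  b15=1 t=1,i=14
  .###.|#  b14=1 t=0,i=20
  .##.#|#  b13=1 t=0,i=15
  .##..|#  b12=1 t=2,i=3
  .#.##|#  b11=1 t=0,i=18
  .#.#.|.  b10=0 t=0,i=7
  .#..#|.  b9=0 t=3,i=8
  .#...|#  b8=1 t=0,i=2
  ..###|.  b7=0 t=6,i=9
  ..##.|#  b6=1 t=0,i=14
  ..#.#|#  b5=1 t=0,i=6
  ..#..|#  b4=1 t=0,i=1
  ...##|#  b3=1 t=0,i=13
  ...#.|.  b2=0 t=0,i=5
  ....#|#  b1=1 t=0,i=4
  .....|.  b0=0 t=6,i=5
  bits 00110111000011001111100101111010 = 923597178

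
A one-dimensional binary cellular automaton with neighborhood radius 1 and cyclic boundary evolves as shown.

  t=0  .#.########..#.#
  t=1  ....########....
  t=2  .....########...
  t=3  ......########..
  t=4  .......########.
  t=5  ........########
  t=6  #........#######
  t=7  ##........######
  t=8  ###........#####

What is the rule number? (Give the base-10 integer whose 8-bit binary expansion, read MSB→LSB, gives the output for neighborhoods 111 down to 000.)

  nb ###: next=#  (t=0,i=4, bit7=1)
  nb ##.: next=#  (t=0,i=10, bit6=1)
  nb #.#: next=.  (t=0,i=0, bit5=0)
  nb #..: next=#  (t=0,i=11, bit4=1)
  nb .##: next=.  (t=0,i=3, bit3=0)
  nb .#.: next=.  (t=0,i=1, bit2=0)
  nb ..#: next=.  (t=0,i=12, bit1=0)
  nb ...: next=.  (t=1,i=0, bit0=0)
  bits 11010000 = 208

208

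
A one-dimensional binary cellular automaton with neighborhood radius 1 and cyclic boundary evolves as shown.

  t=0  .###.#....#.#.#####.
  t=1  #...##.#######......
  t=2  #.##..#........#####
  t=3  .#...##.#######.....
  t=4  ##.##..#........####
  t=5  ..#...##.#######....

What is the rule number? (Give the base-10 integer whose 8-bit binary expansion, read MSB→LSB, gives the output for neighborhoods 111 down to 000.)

39

  ###|.  b7=0 t=0,i=2
  ##.|.  b6=0 t=0,i=3
  #.#|#  b5=1 t=0,i=4
  #..|.  b4=0 t=0,i=6
  .##|.  b3=0 t=0,i=1
  .#.|#  b2=1 t=0,i=5
  ..#|#  b1=1 t=0,i=0
  ...|#  b0=1 t=0,i=7
  bits 00100111 = 39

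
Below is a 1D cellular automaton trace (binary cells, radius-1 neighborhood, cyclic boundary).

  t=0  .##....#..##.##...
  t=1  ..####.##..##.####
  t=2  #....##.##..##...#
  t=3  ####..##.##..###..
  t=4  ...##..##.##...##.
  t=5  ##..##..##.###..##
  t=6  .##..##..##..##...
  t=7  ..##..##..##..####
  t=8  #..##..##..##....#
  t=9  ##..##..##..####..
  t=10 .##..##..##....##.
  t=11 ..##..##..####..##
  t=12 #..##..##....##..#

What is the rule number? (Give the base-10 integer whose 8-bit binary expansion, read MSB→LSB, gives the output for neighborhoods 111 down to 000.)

  ### -> .   bit 7 = 0  t=1,i=3
  ##. -> #   bit 6 = 1  t=0,i=2
  #.# -> #   bit 5 = 1  t=0,i=12
  #.. -> #   bit 4 = 1  t=0,i=3
  .## -> .   bit 3 = 0  t=0,i=1
  .#. -> #   bit 2 = 1  t=0,i=7
  ..# -> .   bit 1 = 0  t=0,i=0
  ... -> #   bit 0 = 1  t=0,i=4
  bits 01110101 = 117

117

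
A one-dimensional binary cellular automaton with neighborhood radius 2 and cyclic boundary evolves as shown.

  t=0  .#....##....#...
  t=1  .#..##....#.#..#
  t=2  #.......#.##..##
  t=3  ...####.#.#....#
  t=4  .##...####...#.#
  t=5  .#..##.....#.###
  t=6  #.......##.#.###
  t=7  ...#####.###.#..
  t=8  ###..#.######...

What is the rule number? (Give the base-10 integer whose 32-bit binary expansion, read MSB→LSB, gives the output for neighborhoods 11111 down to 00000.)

2900780091

  #####|#  b31=1 t=7,i=5
  ####.|.  b30=0 t=3,i=5
  ###.#|#  b29=1 t=3,i=6
  ###..|.  b28=0 t=2,i=0
  ##.##|#  b27=1 t=7,i=8
  ##.#.|#  b26=1 t=3,i=7
  ##..#|.  b25=0 t=2,i=12
  ##...|.  b24=0 t=0,i=8
  #.###|#  b23=1 t=5,i=13
  #.##.|#  b22=1 t=2,i=10
  #.#.#|#  b21=1 t=3,i=8
  #.#..|.  b20=0 t=1,i=1
  #..##|.  b19=0 t=1,i=3
  #..#.|#  b18=1 t=1,i=14
  #...#|#  b17=1 t=3,i=1
  #....|.  b16=0 t=0,i=3
  .####|.  b15=0 t=3,i=4
  .###.|#  b14=1 t=2,i=15
  .##.#|#  b13=1 t=6,i=9
  .##..|.  b12=0 t=0,i=7
  .#.##|.  b11=0 t=2,i=9
  .#.#.|#  b10=1 t=1,i=0
  .#..#|.  b9=0 t=1,i=2
  .#...|.  b8=0 t=0,i=2
  ..###|.  b7=0 t=2,i=14
  ..##.|.  b6=0 t=0,i=6
  ..#.#|#  b5=1 t=1,i=10
  ..#..|#  b4=1 t=0,i=1
  ...##|#  b3=1 t=0,i=5
  ...#.|.  b2=0 t=0,i=0
  ....#|#  b1=1 t=0,i=4
  .....|#  b0=1 t=2,i=3
  bits 10101100111001100110010000111011 = 2900780091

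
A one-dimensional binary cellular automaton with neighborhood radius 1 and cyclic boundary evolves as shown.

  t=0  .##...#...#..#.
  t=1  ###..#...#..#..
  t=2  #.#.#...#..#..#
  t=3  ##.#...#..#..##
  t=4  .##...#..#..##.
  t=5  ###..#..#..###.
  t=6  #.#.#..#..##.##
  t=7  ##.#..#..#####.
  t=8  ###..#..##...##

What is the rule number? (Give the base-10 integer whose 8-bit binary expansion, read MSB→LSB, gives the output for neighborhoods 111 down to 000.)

106

  ###|.  b7=0 t=1,i=1
  ##.|#  b6=1 t=0,i=2
  #.#|#  b5=1 t=2,i=1
  #..|.  b4=0 t=0,i=3
  .##|#  b3=1 t=0,i=1
  .#.|.  b2=0 t=0,i=6
  ..#|#  b1=1 t=0,i=0
  ...|.  b0=0 t=0,i=4
  bits 01101010 = 106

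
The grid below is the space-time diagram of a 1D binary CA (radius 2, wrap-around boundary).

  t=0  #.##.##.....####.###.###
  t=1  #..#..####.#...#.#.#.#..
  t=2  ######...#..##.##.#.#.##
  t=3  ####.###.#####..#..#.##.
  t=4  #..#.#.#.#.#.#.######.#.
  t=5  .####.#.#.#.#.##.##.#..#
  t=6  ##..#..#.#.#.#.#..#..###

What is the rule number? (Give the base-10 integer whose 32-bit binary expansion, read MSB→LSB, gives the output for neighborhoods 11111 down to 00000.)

2978955129

  #####|#  b31=1 t=2,i=0
  ####.|.  b30=0 t=0,i=14
  ###.#|#  b29=1 t=0,i=0
  ###..|#  b28=1 t=2,i=5
  ##.##|.  b27=0 t=0,i=1
  ##.#.|.  b26=0 t=1,i=10
  ##..#|.  b25=0 t=3,i=14
  ##...|#  b24=1 t=0,i=7
  #.###|#  b23=1 t=0,i=17
  #.##.|.  b22=0 t=0,i=2
  #.#.#|.  b21=0 t=1,i=17
  #.#..|.  b20=0 t=1,i=11
  #..##|#  b19=1 t=1,i=5
  #..#.|#  b18=1 t=1,i=2
  #...#|#  b17=1 t=1,i=13
  #....|#  b16=1 t=0,i=8
  .####|.  b15=0 t=0,i=13
  .###.|.  b14=0 t=0,i=18
  .##.#|#  b13=1 t=0,i=3
  .##..|#  b12=1 t=0,i=6
  .#.##|#  b11=1 t=2,i=21
  .#.#.|#  b10=1 t=1,i=16
  .#..#|#  b9=1 t=1,i=1
  .#...|#  b8=1 t=1,i=12
  ..###|.  b7=0 t=0,i=12
  ..##.|#  b6=1 t=2,i=12
  ..#.#|#  b5=1 t=1,i=15
  ..#..|#  b4=1 t=1,i=0
  ...##|#  b3=1 t=0,i=11
  ...#.|.  b2=0 t=1,i=14
  ....#|.  b1=0 t=0,i=10
  .....|#  b0=1 t=0,i=9
  bits 10110001100011110011111101111001 = 2978955129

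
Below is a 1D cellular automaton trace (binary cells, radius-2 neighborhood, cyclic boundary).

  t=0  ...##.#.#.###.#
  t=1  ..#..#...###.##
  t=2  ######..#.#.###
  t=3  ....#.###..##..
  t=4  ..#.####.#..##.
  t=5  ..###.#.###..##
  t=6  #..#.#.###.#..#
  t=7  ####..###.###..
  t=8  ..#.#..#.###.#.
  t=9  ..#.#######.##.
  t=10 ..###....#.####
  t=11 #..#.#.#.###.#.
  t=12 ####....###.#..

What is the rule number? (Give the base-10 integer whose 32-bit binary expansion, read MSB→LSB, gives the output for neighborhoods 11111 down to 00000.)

1339316794

  #####|.  b31=0 t=2,i=0
  ####.|#  b30=1 t=2,i=4
  ###.#|.  b29=0 t=0,i=12
  ###..|.  b28=0 t=2,i=5
  ##.##|#  b27=1 t=1,i=12
  ##.#.|#  b26=1 t=0,i=5
  ##..#|#  b25=1 t=1,i=0
  ##...|#  b24=1 t=3,i=13
  #.###|#  b23=1 t=0,i=10
  #.##.|#  b22=1 t=1,i=13
  #.#.#|.  b21=0 t=0,i=6
  #.#..|#  b20=1 t=0,i=14
  #..##|.  b19=0 t=3,i=10
  #..#.|#  b18=1 t=1,i=1
  #...#|.  b17=0 t=0,i=1
  #....|.  b16=0 t=3,i=14
  .####|.  b15=0 t=2,i=13
  .###.|#  b14=1 t=0,i=11
  .##.#|.  b13=0 t=0,i=4
  .##..|#  b12=1 t=1,i=14
  .#.##|#  b11=1 t=0,i=9
  .#.#.|.  b10=0 t=0,i=7
  .#..#|#  b9=1 t=1,i=3
  .#...|.  b8=0 t=0,i=0
  ..###|.  b7=0 t=1,i=9
  ..##.|.  b6=0 t=0,i=3
  ..#.#|#  b5=1 t=2,i=8
  ..#..|#  b4=1 t=1,i=2
  ...##|#  b3=1 t=0,i=2
  ...#.|.  b2=0 t=3,i=3
  ....#|#  b1=1 t=3,i=2
  .....|.  b0=0 t=3,i=0
  bits 01001111110101000101101000111010 = 1339316794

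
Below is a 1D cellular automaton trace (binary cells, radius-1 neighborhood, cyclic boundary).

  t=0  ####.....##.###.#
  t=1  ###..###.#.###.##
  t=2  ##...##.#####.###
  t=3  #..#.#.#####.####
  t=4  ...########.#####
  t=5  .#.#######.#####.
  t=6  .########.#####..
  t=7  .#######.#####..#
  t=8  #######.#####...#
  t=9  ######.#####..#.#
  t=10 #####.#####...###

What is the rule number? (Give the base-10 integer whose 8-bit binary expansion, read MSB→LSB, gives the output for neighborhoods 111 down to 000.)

  ### -> #   bit 7 = 1  t=0,i=0
  ##. -> .   bit 6 = 0  t=0,i=3
  #.# -> #   bit 5 = 1  t=0,i=11
  #.. -> .   bit 4 = 0  t=0,i=4
  .## -> #   bit 3 = 1  t=0,i=9
  .#. -> #   bit 2 = 1  t=1,i=9
  ..# -> .   bit 1 = 0  t=0,i=8
  ... -> #   bit 0 = 1  t=0,i=5
  bits 10101101 = 173

173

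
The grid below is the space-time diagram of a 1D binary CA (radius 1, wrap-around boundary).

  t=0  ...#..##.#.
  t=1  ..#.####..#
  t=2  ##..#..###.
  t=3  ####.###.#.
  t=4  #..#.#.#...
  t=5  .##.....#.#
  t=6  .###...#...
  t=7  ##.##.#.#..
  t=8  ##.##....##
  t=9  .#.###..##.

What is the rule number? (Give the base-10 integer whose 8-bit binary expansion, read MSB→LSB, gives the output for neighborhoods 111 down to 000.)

  ###|.  b7=0 t=1,i=5
  ##.|#  b6=1 t=0,i=7
  #.#|.  b5=0 t=0,i=8
  #..|#  b4=1 t=0,i=4
  .##|#  b3=1 t=0,i=6
  .#.|.  b2=0 t=0,i=3
  ..#|#  b1=1 t=0,i=2
  ...|.  b0=0 t=0,i=0
  bits 01011010 = 90

90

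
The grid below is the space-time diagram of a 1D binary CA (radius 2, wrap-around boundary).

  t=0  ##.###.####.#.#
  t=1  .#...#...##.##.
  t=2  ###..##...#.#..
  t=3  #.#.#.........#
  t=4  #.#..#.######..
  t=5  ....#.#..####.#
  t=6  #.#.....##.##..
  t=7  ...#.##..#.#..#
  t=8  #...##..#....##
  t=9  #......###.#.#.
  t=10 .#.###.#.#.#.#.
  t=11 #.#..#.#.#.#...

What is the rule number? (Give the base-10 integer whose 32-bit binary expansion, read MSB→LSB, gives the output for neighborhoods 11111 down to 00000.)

  [31] ##### => #  t=4,i=9
  [30] ####. => #  t=0,i=9
  [29] ###.# => #  t=0,i=1
  [28] ###.. => #  t=2,i=2
  [27] ##.## => .  t=0,i=2
  [26] ##.#. => .  t=0,i=11
  [25] ##..# => .  t=1,i=14
  [24] ##... => .  t=2,i=7
  [23] #.### => .  t=0,i=3
  [22] #.##. => #  t=1,i=12
  [21] #.#.# => #  t=0,i=12
  [20] #.#.. => .  t=2,i=12
  [19] #..## => #  t=2,i=4
  [18] #..#. => #  t=1,i=0
  [17] #...# => .  t=1,i=3
  [16] #.... => .  t=3,i=6
  [15] .#### => .  t=0,i=8
  [14] .###. => .  t=0,i=0
  [13] .##.# => #  t=1,i=10
  [12] .##.. => .  t=1,i=13
  [11] .#.## => #  t=0,i=13
  [10] .#.#. => .  t=2,i=11
  [9] .#..# => .  t=2,i=13
  [8] .#... => #  t=1,i=2
  [7] ..### => #  t=2,i=0
  [6] ..##. => .  t=1,i=9
  [5] ..#.# => .  t=2,i=10
  [4] ..#.. => #  t=1,i=1
  [3] ...## => .  t=1,i=8
  [2] ...#. => .  t=1,i=4
  [1] ....# => #  t=3,i=12
  [0] ..... => #  t=3,i=7
  bits 11110000011011000010100110010011 = 4033620371

4033620371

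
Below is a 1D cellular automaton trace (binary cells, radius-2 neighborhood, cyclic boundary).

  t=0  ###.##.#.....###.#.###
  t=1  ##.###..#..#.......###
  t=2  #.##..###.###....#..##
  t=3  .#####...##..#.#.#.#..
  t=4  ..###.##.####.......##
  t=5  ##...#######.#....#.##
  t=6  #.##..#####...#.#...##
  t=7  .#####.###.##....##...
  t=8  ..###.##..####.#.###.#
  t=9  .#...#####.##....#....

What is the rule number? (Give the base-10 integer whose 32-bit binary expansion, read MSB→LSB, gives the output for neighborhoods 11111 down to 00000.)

3419320658

  nb #####: next=#  (t=0,i=0, bit31=1)
  nb ####.: next=#  (t=0,i=1, bit30=1)
  nb ###.#: next=.  (t=0,i=2, bit29=0)
  nb ###..: next=.  (t=1,i=5, bit28=0)
  nb ##.##: next=#  (t=0,i=3, bit27=1)
  nb ##.#.: next=.  (t=0,i=6, bit26=0)
  nb ##..#: next=#  (t=1,i=6, bit25=1)
  nb ##...: next=#  (t=2,i=13, bit24=1)
  nb #.###: next=#  (t=0,i=19, bit23=1)
  nb #.##.: next=#  (t=0,i=4, bit22=1)
  nb #.#.#: next=.  (t=0,i=17, bit21=0)
  nb #.#..: next=.  (t=0,i=7, bit20=0)
  nb #..##: next=#  (t=2,i=5, bit19=1)
  nb #..#.: next=#  (t=1,i=7, bit18=1)
  nb #...#: next=#  (t=3,i=7, bit17=1)
  nb #....: next=.  (t=0,i=9, bit16=0)
  nb .####: next=#  (t=0,i=20, bit15=1)
  nb .###.: next=.  (t=0,i=14, bit14=0)
  nb .##.#: next=#  (t=0,i=5, bit13=1)
  nb .##..: next=#  (t=2,i=3, bit12=1)
  nb .#.##: next=.  (t=0,i=18, bit11=0)
  nb .#.#.: next=.  (t=3,i=14, bit10=0)
  nb .#..#: next=.  (t=1,i=9, bit9=0)
  nb .#...: next=#  (t=0,i=8, bit8=1)
  nb ..###: next=.  (t=0,i=13, bit7=0)
  nb ..##.: next=#  (t=3,i=9, bit6=1)
  nb ..#.#: next=.  (t=3,i=13, bit5=0)
  nb ..#..: next=#  (t=1,i=8, bit4=1)
  nb ...##: next=.  (t=0,i=12, bit3=0)
  nb ...#.: next=.  (t=2,i=16, bit2=0)
  nb ....#: next=#  (t=0,i=11, bit1=1)
  nb .....: next=.  (t=0,i=10, bit0=0)
  bits 11001011110011101011000101010010 = 3419320658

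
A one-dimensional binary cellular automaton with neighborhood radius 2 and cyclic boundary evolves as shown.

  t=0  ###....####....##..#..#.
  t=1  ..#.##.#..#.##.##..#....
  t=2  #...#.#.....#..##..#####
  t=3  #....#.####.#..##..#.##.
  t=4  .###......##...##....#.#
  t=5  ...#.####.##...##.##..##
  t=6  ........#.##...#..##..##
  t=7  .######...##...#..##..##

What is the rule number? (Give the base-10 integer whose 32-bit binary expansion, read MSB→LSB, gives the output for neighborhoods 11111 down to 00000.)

3026261459

  ##### -> #   bit 31 = 1  t=2,i=21
  ####. -> .   bit 30 = 0  t=0,i=9
  ###.# -> #   bit 29 = 1  t=3,i=10
  ###.. -> #   bit 28 = 1  t=0,i=2
  ##.## -> .   bit 27 = 0  t=1,i=14
  ##.#. -> #   bit 26 = 1  t=1,i=6
  ##..# -> .   bit 25 = 0  t=0,i=17
  ##... -> .   bit 24 = 0  t=0,i=3
  #.### -> .   bit 23 = 0  t=0,i=0
  #.##. -> #   bit 22 = 1  t=1,i=4
  #.#.# -> #   bit 21 = 1  t=4,i=23
  #.#.. -> .   bit 20 = 0  t=1,i=7
  #..## -> .   bit 19 = 0  t=2,i=14
  #..#. -> .   bit 18 = 0  t=0,i=18
  #...# -> .   bit 17 = 0  t=2,i=2
  #.... -> #   bit 16 = 1  t=0,i=4
  .#### -> .   bit 15 = 0  t=0,i=8
  .###. -> .   bit 14 = 0  t=0,i=1
  .##.# -> .   bit 13 = 0  t=1,i=5
  .##.. -> #   bit 12 = 1  t=0,i=16
  .#.## -> .   bit 11 = 0  t=0,i=23
  .#.#. -> #   bit 10 = 1  t=2,i=5
  .#..# -> .   bit 9 = 0  t=0,i=20
  .#... -> #   bit 8 = 1  t=1,i=20
  ..### -> #   bit 7 = 1  t=0,i=7
  ..##. -> #   bit 6 = 1  t=0,i=15
  ..#.# -> .   bit 5 = 0  t=0,i=22
  ..#.. -> #   bit 4 = 1  t=0,i=19
  ...## -> .   bit 3 = 0  t=0,i=6
  ...#. -> .   bit 2 = 0  t=1,i=1
  ....# -> #   bit 1 = 1  t=0,i=5
  ..... -> #   bit 0 = 1  t=1,i=22
  bits 10110100011000010001010111010011 = 3026261459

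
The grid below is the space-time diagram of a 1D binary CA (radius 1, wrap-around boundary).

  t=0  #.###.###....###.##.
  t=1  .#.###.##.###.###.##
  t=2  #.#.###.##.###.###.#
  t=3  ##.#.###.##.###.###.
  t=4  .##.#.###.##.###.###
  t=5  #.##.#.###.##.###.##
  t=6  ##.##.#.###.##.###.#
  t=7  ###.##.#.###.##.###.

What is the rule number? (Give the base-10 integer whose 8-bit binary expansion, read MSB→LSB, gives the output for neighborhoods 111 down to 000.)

  [7] ### => #  t=0,i=3
  [6] ##. => #  t=0,i=4
  [5] #.# => #  t=0,i=1
  [4] #.. => .  t=0,i=9
  [3] .## => .  t=0,i=2
  [2] .#. => .  t=0,i=0
  [1] ..# => #  t=0,i=12
  [0] ... => #  t=0,i=10
  bits 11100011 = 227

227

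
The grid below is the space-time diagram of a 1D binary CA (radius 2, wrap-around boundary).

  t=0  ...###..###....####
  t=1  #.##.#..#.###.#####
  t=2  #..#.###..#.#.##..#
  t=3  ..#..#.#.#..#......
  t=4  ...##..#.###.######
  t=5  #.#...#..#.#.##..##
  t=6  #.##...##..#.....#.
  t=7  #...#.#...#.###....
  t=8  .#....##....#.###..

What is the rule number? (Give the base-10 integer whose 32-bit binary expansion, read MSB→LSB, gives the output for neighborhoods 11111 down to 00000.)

1907729289

  nb #####: next=.  (t=1,i=16, bit31=0)
  nb ####.: next=#  (t=0,i=17, bit30=1)
  nb ###.#: next=#  (t=1,i=0, bit29=1)
  nb ###..: next=#  (t=0,i=5, bit28=1)
  nb ##.##: next=.  (t=1,i=1, bit27=0)
  nb ##.#.: next=.  (t=1,i=4, bit26=0)
  nb ##..#: next=.  (t=0,i=6, bit25=0)
  nb ##...: next=#  (t=0,i=0, bit24=1)
  nb #.###: next=#  (t=1,i=10, bit23=1)
  nb #.##.: next=.  (t=1,i=2, bit22=0)
  nb #.#.#: next=#  (t=2,i=12, bit21=1)
  nb #.#..: next=#  (t=1,i=5, bit20=1)
  nb #..##: next=.  (t=0,i=7, bit19=0)
  nb #..#.: next=#  (t=1,i=7, bit18=1)
  nb #...#: next=.  (t=0,i=1, bit17=0)
  nb #....: next=#  (t=0,i=12, bit16=1)
  nb .####: next=#  (t=0,i=16, bit15=1)
  nb .###.: next=.  (t=0,i=4, bit14=0)
  nb .##.#: next=#  (t=1,i=3, bit13=1)
  nb .##..: next=.  (t=2,i=0, bit12=0)
  nb .#.##: next=.  (t=1,i=9, bit11=0)
  nb .#.#.: next=.  (t=2,i=11, bit10=0)
  nb .#..#: next=#  (t=1,i=6, bit9=1)
  nb .#...: next=#  (t=3,i=13, bit8=1)
  nb ..###: next=#  (t=0,i=3, bit7=1)
  nb ..##.: next=.  (t=2,i=18, bit6=0)
  nb ..#.#: next=.  (t=1,i=8, bit5=0)
  nb ..#..: next=.  (t=3,i=2, bit4=0)
  nb ...##: next=#  (t=0,i=2, bit3=1)
  nb ...#.: next=.  (t=3,i=1, bit2=0)
  nb ....#: next=.  (t=0,i=13, bit1=0)
  nb .....: next=#  (t=3,i=15, bit0=1)
  bits 01110001101101011010001110001001 = 1907729289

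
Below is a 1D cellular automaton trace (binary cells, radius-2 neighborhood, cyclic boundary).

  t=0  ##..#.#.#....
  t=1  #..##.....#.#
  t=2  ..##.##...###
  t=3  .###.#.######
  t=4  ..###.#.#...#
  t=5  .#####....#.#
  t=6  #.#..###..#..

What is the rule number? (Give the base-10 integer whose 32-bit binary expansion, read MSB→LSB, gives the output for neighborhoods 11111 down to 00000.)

  [31] ##### => .  t=3,i=9
  [30] ####. => .  t=3,i=11
  [29] ###.# => #  t=3,i=3
  [28] ###.. => #  t=2,i=12
  [27] ##.## => .  t=2,i=4
  [26] ##.#. => #  t=3,i=4
  [25] ##..# => .  t=0,i=2
  [24] ##... => #  t=1,i=5
  [23] #.### => .  t=3,i=1
  [22] #.##. => #  t=1,i=12
  [21] #.#.# => .  t=0,i=6
  [20] #.#.. => .  t=0,i=8
  [19] #..## => #  t=1,i=2
  [18] #..#. => #  t=0,i=3
  [17] #...# => #  t=2,i=8
  [16] #.... => #  t=0,i=10
  [15] .#### => #  t=3,i=8
  [14] .###. => #  t=2,i=11
  [13] .##.# => #  t=2,i=3
  [12] .##.. => .  t=0,i=1
  [11] .#.## => #  t=1,i=11
  [10] .#.#. => .  t=0,i=5
  [9] .#..# => .  t=4,i=0
  [8] .#... => .  t=0,i=9
  [7] ..### => #  t=2,i=10
  [6] ..##. => #  t=0,i=0
  [5] ..#.# => #  t=0,i=4
  [4] ..#.. => #  t=4,i=12
  [3] ...## => #  t=0,i=12
  [2] ...#. => .  t=1,i=9
  [1] ....# => .  t=0,i=11
  [0] ..... => .  t=1,i=7
  bits 00110101010011111110100011111000 = 894429432

894429432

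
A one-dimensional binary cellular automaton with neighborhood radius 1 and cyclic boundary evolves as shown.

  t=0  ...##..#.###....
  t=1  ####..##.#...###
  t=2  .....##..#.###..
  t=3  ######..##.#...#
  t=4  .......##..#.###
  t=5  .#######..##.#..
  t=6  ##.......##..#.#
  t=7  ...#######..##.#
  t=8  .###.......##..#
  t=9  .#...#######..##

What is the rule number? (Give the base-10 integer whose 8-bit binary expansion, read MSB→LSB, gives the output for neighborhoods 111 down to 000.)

  nb ###: next=.  (t=0,i=10, bit7=0)
  nb ##.: next=.  (t=0,i=4, bit6=0)
  nb #.#: next=.  (t=0,i=8, bit5=0)
  nb #..: next=.  (t=0,i=5, bit4=0)
  nb .##: next=#  (t=0,i=3, bit3=1)
  nb .#.: next=#  (t=0,i=7, bit2=1)
  nb ..#: next=#  (t=0,i=2, bit1=1)
  nb ...: next=#  (t=0,i=0, bit0=1)
  bits 00001111 = 15

15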